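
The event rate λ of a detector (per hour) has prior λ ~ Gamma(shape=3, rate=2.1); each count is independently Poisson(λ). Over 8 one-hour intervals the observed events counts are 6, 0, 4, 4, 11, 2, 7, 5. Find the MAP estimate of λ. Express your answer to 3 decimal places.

Σxᵢ = 6+0+4+4+11+2+7+5 = 39, with n = 8.
Posterior ∝ λ^2e^(−2.1λ) · λ^39e^(−8λ) = λ^41e^(−10.1λ), i.e. Gamma(shape=42, rate=10.1).
The mode of a Gamma(a, b) with a ≥ 1 (shape–rate) is (a−1)/b = 41/10.1 ≈ 4.059.

λ̂_MAP = 4.059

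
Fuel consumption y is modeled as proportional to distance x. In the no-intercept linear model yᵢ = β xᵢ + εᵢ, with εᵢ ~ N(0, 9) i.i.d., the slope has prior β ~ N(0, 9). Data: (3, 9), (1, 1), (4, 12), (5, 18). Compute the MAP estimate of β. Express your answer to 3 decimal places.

log p(β | y) = −Σ(yᵢ − βxᵢ)²/(2·9) − β²/(2·9) + const.
Setting the derivative to zero: Σxᵢ(yᵢ − βxᵢ)/9 − β/9 = 0, so β = Σxᵢyᵢ / (Σxᵢ² + σ²/τ²).
Σxᵢyᵢ = 3·9 + 1·1 + 4·12 + 5·18 = 166; Σxᵢ² = 51; σ²/τ² = 1.
β̂_MAP = 166 / (51 + 1) = 166/52 ≈ 3.192.

β̂_MAP = 3.192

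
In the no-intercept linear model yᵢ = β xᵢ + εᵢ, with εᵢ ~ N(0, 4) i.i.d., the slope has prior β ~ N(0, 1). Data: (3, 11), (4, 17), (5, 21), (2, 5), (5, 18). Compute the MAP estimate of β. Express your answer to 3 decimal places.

log p(β | y) = −Σ(yᵢ − βxᵢ)²/(2·4) − β²/(2·1) + const.
Setting the derivative to zero: Σxᵢ(yᵢ − βxᵢ)/4 − β/1 = 0, so β = Σxᵢyᵢ / (Σxᵢ² + σ²/τ²).
Σxᵢyᵢ = 3·11 + 4·17 + 5·21 + 2·5 + 5·18 = 306; Σxᵢ² = 79; σ²/τ² = 4.
β̂_MAP = 306 / (79 + 4) = 306/83 ≈ 3.687.

β̂_MAP = 3.687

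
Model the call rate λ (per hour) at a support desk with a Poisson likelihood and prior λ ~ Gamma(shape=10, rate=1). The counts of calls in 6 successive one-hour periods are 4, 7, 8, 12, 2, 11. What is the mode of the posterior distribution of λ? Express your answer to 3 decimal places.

λ̂_MAP = 7.571

Σxᵢ = 4+7+8+12+2+11 = 44, with n = 6.
Posterior ∝ λ^9e^(−1λ) · λ^44e^(−6λ) = λ^53e^(−7λ), i.e. Gamma(shape=54, rate=7).
The mode of a Gamma(a, b) with a ≥ 1 (shape–rate) is (a−1)/b = 53/7 ≈ 7.571.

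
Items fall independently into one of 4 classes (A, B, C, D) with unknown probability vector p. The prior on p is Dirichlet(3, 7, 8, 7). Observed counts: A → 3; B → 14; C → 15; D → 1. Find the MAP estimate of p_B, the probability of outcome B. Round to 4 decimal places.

MAP estimate of p_B = 0.3704

The posterior is Dirichlet(αᵢ + nᵢ) = Dirichlet(6, 21, 23, 8).
For a Dirichlet(a₁,…,a_K) with all aᵢ > 1, the mode has j-th component (aⱼ − 1)/(Σaᵢ − K).
Here Σaᵢ = 58 and K = 4, so p_B = (21 − 1)/(58 − 4) = 20/54 ≈ 0.3704.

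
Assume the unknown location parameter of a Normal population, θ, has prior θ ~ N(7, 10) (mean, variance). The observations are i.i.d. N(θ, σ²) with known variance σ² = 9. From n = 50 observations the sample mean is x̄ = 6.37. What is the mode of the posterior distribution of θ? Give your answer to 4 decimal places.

θ̂_MAP = 6.3811

n = 50, x̄ = 6.37.
For a Normal prior and Normal likelihood with known variance, the posterior is Normal; its mode equals its mean, the precision-weighted average.
Prior precision 1/σ₀² = 1/10 = 0.1; data precision n/σ² = 50/9.
θ̂ = (0.1·7 + (50/9)·6.37) / (0.1 + 50/9) = (1624/45)/(509/90) = 3248/509 ≈ 6.3811.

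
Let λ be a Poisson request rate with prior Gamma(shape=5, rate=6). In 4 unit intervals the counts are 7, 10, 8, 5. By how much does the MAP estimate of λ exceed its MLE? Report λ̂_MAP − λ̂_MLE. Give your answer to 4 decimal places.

MAP − MLE = -4.1000

Σxᵢ = 30. Posterior is Gamma(35, 10); MAP = (35−1)/10 = 34/10 ≈ 3.40000.
MLE = x̄ = 30/4 ≈ 7.50000.
Difference = 34/10 − 30/4 = -41/10 ≈ -4.1000.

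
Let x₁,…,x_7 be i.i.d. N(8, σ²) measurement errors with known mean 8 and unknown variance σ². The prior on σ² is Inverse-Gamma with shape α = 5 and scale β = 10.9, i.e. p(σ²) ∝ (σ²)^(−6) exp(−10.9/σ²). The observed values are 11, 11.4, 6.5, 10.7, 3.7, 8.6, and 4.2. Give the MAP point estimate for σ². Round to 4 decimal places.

Sum of squared deviations about the known mean: SS = (11−8)² + (11.4−8)² + (6.5−8)² + (10.7−8)² + (3.7−8)² + (8.6−8)² + (4.2−8)² = 63.39.
The Normal likelihood contributes (σ²)^(−n/2) exp(−SS/(2σ²)), so the posterior is Inverse-Gamma(α + n/2, β + SS/2) = Inverse-Gamma(8.5, 42.595).
The mode of Inverse-Gamma(a, b) is b/(a+1) = 42.595/9.5 ≈ 4.4837.

σ̂²_MAP = 4.4837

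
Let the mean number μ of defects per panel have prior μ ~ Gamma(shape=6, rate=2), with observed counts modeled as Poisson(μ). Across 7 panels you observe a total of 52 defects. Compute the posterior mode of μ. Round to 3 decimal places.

Σxᵢ = 52, n = 7.
Posterior ∝ μ^5e^(−2μ) · μ^52e^(−7μ) = μ^57e^(−9μ), i.e. Gamma(shape=58, rate=9).
The mode of a Gamma(a, b) with a ≥ 1 (shape–rate) is (a−1)/b = 57/9 ≈ 6.333.

μ̂_MAP = 6.333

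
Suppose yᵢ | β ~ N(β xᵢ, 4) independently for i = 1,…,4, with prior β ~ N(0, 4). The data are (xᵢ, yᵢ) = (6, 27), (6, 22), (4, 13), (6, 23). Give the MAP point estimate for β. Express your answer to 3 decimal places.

β̂_MAP = 3.872

log p(β | y) = −Σ(yᵢ − βxᵢ)²/(2·4) − β²/(2·4) + const.
Setting the derivative to zero: Σxᵢ(yᵢ − βxᵢ)/4 − β/4 = 0, so β = Σxᵢyᵢ / (Σxᵢ² + σ²/τ²).
Σxᵢyᵢ = 6·27 + 6·22 + 4·13 + 6·23 = 484; Σxᵢ² = 124; σ²/τ² = 1.
β̂_MAP = 484 / (124 + 1) = 484/125 ≈ 3.872.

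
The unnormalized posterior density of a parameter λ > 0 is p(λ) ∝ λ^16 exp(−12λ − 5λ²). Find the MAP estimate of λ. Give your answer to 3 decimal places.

ℓ'(λ) = 16/λ − 12 − 10λ. Setting this to zero and multiplying by λ: 10λ² + 12λ − 16 = 0.
λ = (−12 + √(12² + 4·10·16)) / (2·10) = (−12 + √784) / 20 = (−12 + 28)/20 = 4/5.
ℓ''(λ) = −16/λ² − 10 < 0, confirming a maximum.

λ̂_MAP = 0.800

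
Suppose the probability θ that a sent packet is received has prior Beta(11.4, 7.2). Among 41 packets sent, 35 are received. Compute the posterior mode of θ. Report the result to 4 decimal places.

θ̂_MAP = 0.7882

Prior: Beta(11.4, 7.2).
Data: 35 successes in 41 trials. The binomial likelihood contributes θ^35(1−θ)^6, so the posterior is Beta(11.4+35, 7.2+6) = Beta(46.4, 13.2).
For Beta(a, b) with a, b > 1 the mode is (a−1)/(a+b−2) = 45.4/57.6 ≈ 0.7882.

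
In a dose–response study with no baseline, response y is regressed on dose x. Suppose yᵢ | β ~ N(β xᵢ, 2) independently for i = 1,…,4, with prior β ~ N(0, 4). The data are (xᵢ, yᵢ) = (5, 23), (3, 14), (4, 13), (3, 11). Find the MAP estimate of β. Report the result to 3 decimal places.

log p(β | y) = −Σ(yᵢ − βxᵢ)²/(2·2) − β²/(2·4) + const.
Setting the derivative to zero: Σxᵢ(yᵢ − βxᵢ)/2 − β/4 = 0, so β = Σxᵢyᵢ / (Σxᵢ² + σ²/τ²).
Σxᵢyᵢ = 5·23 + 3·14 + 4·13 + 3·11 = 242; Σxᵢ² = 59; σ²/τ² = 0.5.
β̂_MAP = 242 / (59 + 0.5) = 242/59.5 ≈ 4.067.

β̂_MAP = 4.067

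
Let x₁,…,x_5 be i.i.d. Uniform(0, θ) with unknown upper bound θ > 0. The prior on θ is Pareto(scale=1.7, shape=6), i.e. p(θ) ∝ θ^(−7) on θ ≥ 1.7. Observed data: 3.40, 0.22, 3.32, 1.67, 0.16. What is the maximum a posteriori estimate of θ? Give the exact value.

The Uniform(0, θ) likelihood is θ^(−n) for θ ≥ max(xᵢ), zero otherwise. Here max(xᵢ) = 3.40.
Posterior ∝ θ^(−7) · θ^(−5) = θ^(−12) on θ ≥ max(1.7, 3.40) = 3.40.
This density is strictly decreasing in θ, so the posterior mode lies at the lower boundary of the support.

θ̂_MAP = 3.40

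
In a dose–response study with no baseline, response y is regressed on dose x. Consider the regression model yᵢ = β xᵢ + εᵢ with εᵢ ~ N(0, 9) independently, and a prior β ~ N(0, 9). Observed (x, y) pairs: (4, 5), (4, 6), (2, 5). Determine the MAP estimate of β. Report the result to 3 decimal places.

β̂_MAP = 1.459

log p(β | y) = −Σ(yᵢ − βxᵢ)²/(2·9) − β²/(2·9) + const.
Setting the derivative to zero: Σxᵢ(yᵢ − βxᵢ)/9 − β/9 = 0, so β = Σxᵢyᵢ / (Σxᵢ² + σ²/τ²).
Σxᵢyᵢ = 4·5 + 4·6 + 2·5 = 54; Σxᵢ² = 36; σ²/τ² = 1.
β̂_MAP = 54 / (36 + 1) = 54/37 ≈ 1.459.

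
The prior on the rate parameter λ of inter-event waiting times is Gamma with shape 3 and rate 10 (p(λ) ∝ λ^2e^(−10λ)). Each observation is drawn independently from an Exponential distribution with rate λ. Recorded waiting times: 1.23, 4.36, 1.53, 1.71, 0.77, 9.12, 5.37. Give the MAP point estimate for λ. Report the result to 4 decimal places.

λ̂_MAP = 0.2640

The Exponential(rate=λ) likelihood is ∝ λ^n e^(−λΣtᵢ). Here n = 7 and Σtᵢ = 1.23 + 4.36 + 1.53 + 1.71 + 0.77 + 9.12 + 5.37 = 24.09.
Posterior ∝ λ^2e^(−10λ) · λ^7e^(−24.09λ) = λ^9e^(−34.09λ), i.e. Gamma(10, 34.09).
Mode = (a−1)/b = 9/34.09 ≈ 0.2640.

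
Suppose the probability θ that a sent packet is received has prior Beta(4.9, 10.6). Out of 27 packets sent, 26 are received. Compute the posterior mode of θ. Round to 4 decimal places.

Prior: Beta(4.9, 10.6).
Data: 26 successes in 27 trials. The binomial likelihood contributes θ^26(1−θ)^1, so the posterior is Beta(4.9+26, 10.6+1) = Beta(30.9, 11.6).
For Beta(a, b) with a, b > 1 the mode is (a−1)/(a+b−2) = 29.9/40.5 ≈ 0.7383.

θ̂_MAP = 0.7383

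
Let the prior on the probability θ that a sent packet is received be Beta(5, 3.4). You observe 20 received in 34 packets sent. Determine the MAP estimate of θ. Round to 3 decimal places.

θ̂_MAP = 0.594

Prior: Beta(5, 3.4).
Data: 20 successes in 34 trials. The binomial likelihood contributes θ^20(1−θ)^14, so the posterior is Beta(5+20, 3.4+14) = Beta(25, 17.4).
For Beta(a, b) with a, b > 1 the mode is (a−1)/(a+b−2) = 24/40.4 ≈ 0.594.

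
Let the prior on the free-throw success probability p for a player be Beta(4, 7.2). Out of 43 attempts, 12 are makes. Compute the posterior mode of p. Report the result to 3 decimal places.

p̂_MAP = 0.287

Prior: Beta(4, 7.2).
Data: 12 successes in 43 trials. The binomial likelihood contributes p^12(1−p)^31, so the posterior is Beta(4+12, 7.2+31) = Beta(16, 38.2).
For Beta(a, b) with a, b > 1 the mode is (a−1)/(a+b−2) = 15/52.2 ≈ 0.287.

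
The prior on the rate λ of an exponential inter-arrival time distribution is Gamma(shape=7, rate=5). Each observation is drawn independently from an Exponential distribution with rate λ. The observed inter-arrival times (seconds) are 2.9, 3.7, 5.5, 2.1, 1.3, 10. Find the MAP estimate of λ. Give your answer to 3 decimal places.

λ̂_MAP = 0.393

The Exponential(rate=λ) likelihood is ∝ λ^n e^(−λΣtᵢ). Here n = 6 and Σtᵢ = 2.9 + 3.7 + 5.5 + 2.1 + 1.3 + 10 = 25.5.
Posterior ∝ λ^6e^(−5λ) · λ^6e^(−25.5λ) = λ^12e^(−30.5λ), i.e. Gamma(13, 30.5).
Mode = (a−1)/b = 12/30.5 ≈ 0.393.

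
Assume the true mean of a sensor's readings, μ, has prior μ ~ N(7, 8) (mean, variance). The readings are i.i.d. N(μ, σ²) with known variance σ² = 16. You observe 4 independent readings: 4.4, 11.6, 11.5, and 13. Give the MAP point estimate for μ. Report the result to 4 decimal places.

n = 4; x̄ = (4.4 + 11.6 + 11.5 + 13)/4 = 40.5/4 = 10.125.
For a Normal prior and Normal likelihood with known variance, the posterior is Normal; its mode equals its mean, the precision-weighted average.
Prior precision 1/σ₀² = 1/8 = 0.125; data precision n/σ² = 4/16 = 0.25.
μ̂ = (0.125·7 + 0.25·10.125) / (0.125 + 0.25) = 3.40625/0.375 = 109/12 ≈ 9.0833.

μ̂_MAP = 9.0833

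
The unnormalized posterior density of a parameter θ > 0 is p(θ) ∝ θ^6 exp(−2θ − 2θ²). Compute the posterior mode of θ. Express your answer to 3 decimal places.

ℓ'(θ) = 6/θ − 2 − 4θ. Setting this to zero and multiplying by θ: 4θ² + 2θ − 6 = 0.
θ = (−2 + √(2² + 4·4·6)) / (2·4) = (−2 + √100) / 8 = (−2 + 10)/8 = 1.
ℓ''(θ) = −6/θ² − 4 < 0, confirming a maximum.

θ̂_MAP = 1.000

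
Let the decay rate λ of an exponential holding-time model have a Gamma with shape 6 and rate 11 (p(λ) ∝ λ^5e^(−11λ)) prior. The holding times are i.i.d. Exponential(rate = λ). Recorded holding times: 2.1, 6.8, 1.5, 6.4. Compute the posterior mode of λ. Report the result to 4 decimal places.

λ̂_MAP = 0.3237

The Exponential(rate=λ) likelihood is ∝ λ^n e^(−λΣtᵢ). Here n = 4 and Σtᵢ = 2.1 + 6.8 + 1.5 + 6.4 = 16.8.
Posterior ∝ λ^5e^(−11λ) · λ^4e^(−16.8λ) = λ^9e^(−27.8λ), i.e. Gamma(10, 27.8).
Mode = (a−1)/b = 9/27.8 ≈ 0.3237.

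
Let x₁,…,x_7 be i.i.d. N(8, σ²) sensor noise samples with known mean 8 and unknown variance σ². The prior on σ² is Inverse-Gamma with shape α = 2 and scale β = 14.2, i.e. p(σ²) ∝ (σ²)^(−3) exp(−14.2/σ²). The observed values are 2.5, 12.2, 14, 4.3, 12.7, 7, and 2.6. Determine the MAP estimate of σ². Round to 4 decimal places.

σ̂²_MAP = 13.7100

Sum of squared deviations about the known mean: SS = (2.5−8)² + (12.2−8)² + (14−8)² + (4.3−8)² + (12.7−8)² + (7−8)² + (2.6−8)² = 149.83.
The Normal likelihood contributes (σ²)^(−n/2) exp(−SS/(2σ²)), so the posterior is Inverse-Gamma(α + n/2, β + SS/2) = Inverse-Gamma(5.5, 89.115).
The mode of Inverse-Gamma(a, b) is b/(a+1) = 89.115/6.5 ≈ 13.7100.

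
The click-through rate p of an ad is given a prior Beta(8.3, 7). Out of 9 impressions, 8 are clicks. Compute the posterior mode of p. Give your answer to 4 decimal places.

Prior: Beta(8.3, 7).
Data: 8 successes in 9 trials. The binomial likelihood contributes p^8(1−p)^1, so the posterior is Beta(8.3+8, 7+1) = Beta(16.3, 8).
For Beta(a, b) with a, b > 1 the mode is (a−1)/(a+b−2) = 15.3/22.3 ≈ 0.6861.

p̂_MAP = 0.6861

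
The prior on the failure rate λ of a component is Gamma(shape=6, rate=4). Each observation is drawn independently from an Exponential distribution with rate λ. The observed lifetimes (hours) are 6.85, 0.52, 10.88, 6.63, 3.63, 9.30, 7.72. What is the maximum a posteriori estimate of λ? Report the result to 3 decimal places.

λ̂_MAP = 0.242

The Exponential(rate=λ) likelihood is ∝ λ^n e^(−λΣtᵢ). Here n = 7 and Σtᵢ = 6.85 + 0.52 + 10.88 + 6.63 + 3.63 + 9.30 + 7.72 = 45.53.
Posterior ∝ λ^5e^(−4λ) · λ^7e^(−45.53λ) = λ^12e^(−49.53λ), i.e. Gamma(13, 49.53).
Mode = (a−1)/b = 12/49.53 ≈ 0.242.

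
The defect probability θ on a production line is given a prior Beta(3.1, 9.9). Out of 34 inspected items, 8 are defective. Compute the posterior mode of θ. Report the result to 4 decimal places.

Prior: Beta(3.1, 9.9).
Data: 8 successes in 34 trials. The binomial likelihood contributes θ^8(1−θ)^26, so the posterior is Beta(3.1+8, 9.9+26) = Beta(11.1, 35.9).
For Beta(a, b) with a, b > 1 the mode is (a−1)/(a+b−2) = 10.1/45 ≈ 0.2244.

θ̂_MAP = 0.2244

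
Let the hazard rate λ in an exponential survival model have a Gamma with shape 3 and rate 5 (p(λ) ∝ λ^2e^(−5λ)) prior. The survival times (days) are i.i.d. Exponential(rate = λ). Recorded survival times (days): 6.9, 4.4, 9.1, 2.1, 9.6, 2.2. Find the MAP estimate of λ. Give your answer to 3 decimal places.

The Exponential(rate=λ) likelihood is ∝ λ^n e^(−λΣtᵢ). Here n = 6 and Σtᵢ = 6.9 + 4.4 + 9.1 + 2.1 + 9.6 + 2.2 = 34.3.
Posterior ∝ λ^2e^(−5λ) · λ^6e^(−34.3λ) = λ^8e^(−39.3λ), i.e. Gamma(9, 39.3).
Mode = (a−1)/b = 8/39.3 ≈ 0.204.

λ̂_MAP = 0.204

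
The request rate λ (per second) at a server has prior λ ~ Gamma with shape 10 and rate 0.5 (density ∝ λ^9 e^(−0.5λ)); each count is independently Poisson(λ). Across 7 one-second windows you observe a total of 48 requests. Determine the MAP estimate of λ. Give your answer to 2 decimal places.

Σxᵢ = 48, n = 7.
Posterior ∝ λ^9e^(−0.5λ) · λ^48e^(−7λ) = λ^57e^(−7.5λ), i.e. Gamma(shape=58, rate=7.5).
The mode of a Gamma(a, b) with a ≥ 1 (shape–rate) is (a−1)/b = 57/7.5 ≈ 7.60.

λ̂_MAP = 7.60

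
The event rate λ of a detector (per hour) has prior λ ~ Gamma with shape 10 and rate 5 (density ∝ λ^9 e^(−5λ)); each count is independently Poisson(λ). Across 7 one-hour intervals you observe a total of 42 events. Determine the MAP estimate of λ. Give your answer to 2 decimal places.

λ̂_MAP = 4.25

Σxᵢ = 42, n = 7.
Posterior ∝ λ^9e^(−5λ) · λ^42e^(−7λ) = λ^51e^(−12λ), i.e. Gamma(shape=52, rate=12).
The mode of a Gamma(a, b) with a ≥ 1 (shape–rate) is (a−1)/b = 51/12 ≈ 4.25.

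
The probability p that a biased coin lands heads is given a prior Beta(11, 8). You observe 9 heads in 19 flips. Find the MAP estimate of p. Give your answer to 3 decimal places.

p̂_MAP = 0.528

Prior: Beta(11, 8).
Data: 9 successes in 19 trials. The binomial likelihood contributes p^9(1−p)^10, so the posterior is Beta(11+9, 8+10) = Beta(20, 18).
For Beta(a, b) with a, b > 1 the mode is (a−1)/(a+b−2) = 19/36 ≈ 0.528.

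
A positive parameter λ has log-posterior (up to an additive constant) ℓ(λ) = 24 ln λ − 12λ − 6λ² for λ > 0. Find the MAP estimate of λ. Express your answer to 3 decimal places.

ℓ'(λ) = 24/λ − 12 − 12λ. Setting this to zero and multiplying by λ: 12λ² + 12λ − 24 = 0.
λ = (−12 + √(12² + 4·12·24)) / (2·12) = (−12 + √1296) / 24 = (−12 + 36)/24 = 1.
ℓ''(λ) = −24/λ² − 12 < 0, confirming a maximum.

λ̂_MAP = 1.000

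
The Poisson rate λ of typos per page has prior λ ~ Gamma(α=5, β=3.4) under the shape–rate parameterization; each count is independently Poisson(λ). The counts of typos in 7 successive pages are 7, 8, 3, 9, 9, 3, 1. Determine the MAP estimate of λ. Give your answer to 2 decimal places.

λ̂_MAP = 4.23

Σxᵢ = 7+8+3+9+9+3+1 = 40, with n = 7.
Posterior ∝ λ^4e^(−3.4λ) · λ^40e^(−7λ) = λ^44e^(−10.4λ), i.e. Gamma(shape=45, rate=10.4).
The mode of a Gamma(a, b) with a ≥ 1 (shape–rate) is (a−1)/b = 44/10.4 ≈ 4.23.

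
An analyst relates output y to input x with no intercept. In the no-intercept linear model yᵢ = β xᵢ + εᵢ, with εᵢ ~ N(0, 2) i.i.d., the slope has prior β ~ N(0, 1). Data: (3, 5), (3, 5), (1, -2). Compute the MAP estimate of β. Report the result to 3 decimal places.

β̂_MAP = 1.333

log p(β | y) = −Σ(yᵢ − βxᵢ)²/(2·2) − β²/(2·1) + const.
Setting the derivative to zero: Σxᵢ(yᵢ − βxᵢ)/2 − β/1 = 0, so β = Σxᵢyᵢ / (Σxᵢ² + σ²/τ²).
Σxᵢyᵢ = 3·5 + 3·5 + 1·(-2) = 28; Σxᵢ² = 19; σ²/τ² = 2.
β̂_MAP = 28 / (19 + 2) = 28/21 ≈ 1.333.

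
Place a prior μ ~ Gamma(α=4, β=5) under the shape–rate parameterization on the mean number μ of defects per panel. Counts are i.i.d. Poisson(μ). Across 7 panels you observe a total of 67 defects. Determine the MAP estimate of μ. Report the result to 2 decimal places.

μ̂_MAP = 5.83

Σxᵢ = 67, n = 7.
Posterior ∝ μ^3e^(−5μ) · μ^67e^(−7μ) = μ^70e^(−12μ), i.e. Gamma(shape=71, rate=12).
The mode of a Gamma(a, b) with a ≥ 1 (shape–rate) is (a−1)/b = 70/12 ≈ 5.83.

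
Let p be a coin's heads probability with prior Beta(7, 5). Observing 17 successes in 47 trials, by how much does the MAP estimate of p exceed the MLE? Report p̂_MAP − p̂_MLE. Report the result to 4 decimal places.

Posterior is Beta(24, 35); MAP = (24−1)/(59−2) = 23/57 ≈ 0.40351.
MLE ignores the prior: p̂_MLE = k/n = 17/47 ≈ 0.36170.
Difference = 23/57 − 17/47 = 112/2679 ≈ 0.0418.

MAP − MLE = 0.0418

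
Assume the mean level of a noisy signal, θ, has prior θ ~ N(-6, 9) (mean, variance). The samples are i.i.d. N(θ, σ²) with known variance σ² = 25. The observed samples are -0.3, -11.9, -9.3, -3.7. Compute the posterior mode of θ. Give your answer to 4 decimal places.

θ̂_MAP = -6.1770

n = 4; x̄ = ((-0.3) + (-11.9) + (-9.3) + (-3.7))/4 = -25.2/4 = -6.3.
For a Normal prior and Normal likelihood with known variance, the posterior is Normal; its mode equals its mean, the precision-weighted average.
Prior precision 1/σ₀² = 1/9; data precision n/σ² = 4/25 = 0.16.
θ̂ = ((1/9)·(-6) + 0.16·(-6.3)) / (1/9 + 0.16) = (-628/375)/(61/225) = -1884/305 ≈ -6.1770.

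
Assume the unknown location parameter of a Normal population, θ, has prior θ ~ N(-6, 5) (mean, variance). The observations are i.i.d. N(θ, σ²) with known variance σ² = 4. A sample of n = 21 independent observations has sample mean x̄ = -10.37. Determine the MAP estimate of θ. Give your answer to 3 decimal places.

θ̂_MAP = -10.210

n = 21, x̄ = -10.37.
For a Normal prior and Normal likelihood with known variance, the posterior is Normal; its mode equals its mean, the precision-weighted average.
Prior precision 1/σ₀² = 1/5 = 0.2; data precision n/σ² = 21/4 = 5.25.
θ̂ = (0.2·(-6) + 5.25·(-10.37)) / (0.2 + 5.25) = (-55.6425)/5.45 = -22257/2180 ≈ -10.210.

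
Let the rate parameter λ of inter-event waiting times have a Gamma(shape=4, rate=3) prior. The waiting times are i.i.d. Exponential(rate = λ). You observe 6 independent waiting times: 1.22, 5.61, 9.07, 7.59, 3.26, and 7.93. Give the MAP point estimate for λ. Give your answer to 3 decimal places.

λ̂_MAP = 0.239

The Exponential(rate=λ) likelihood is ∝ λ^n e^(−λΣtᵢ). Here n = 6 and Σtᵢ = 1.22 + 5.61 + 9.07 + 7.59 + 3.26 + 7.93 = 34.68.
Posterior ∝ λ^3e^(−3λ) · λ^6e^(−34.68λ) = λ^9e^(−37.68λ), i.e. Gamma(10, 37.68).
Mode = (a−1)/b = 9/37.68 ≈ 0.239.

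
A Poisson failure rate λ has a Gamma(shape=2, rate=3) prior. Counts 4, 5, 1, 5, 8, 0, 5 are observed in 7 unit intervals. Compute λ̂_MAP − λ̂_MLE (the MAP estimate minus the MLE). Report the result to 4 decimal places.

Σxᵢ = 28. Posterior is Gamma(30, 10); MAP = (30−1)/10 = 29/10 ≈ 2.90000.
MLE = x̄ = 28/7 ≈ 4.00000.
Difference = 29/10 − 28/7 = -11/10 ≈ -1.1000.

MAP − MLE = -1.1000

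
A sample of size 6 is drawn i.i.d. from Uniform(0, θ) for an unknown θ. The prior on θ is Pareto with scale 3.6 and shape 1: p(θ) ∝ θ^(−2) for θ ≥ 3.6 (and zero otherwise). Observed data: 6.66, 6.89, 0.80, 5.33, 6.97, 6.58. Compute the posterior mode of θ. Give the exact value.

θ̂_MAP = 6.97

The Uniform(0, θ) likelihood is θ^(−n) for θ ≥ max(xᵢ), zero otherwise. Here max(xᵢ) = 6.97.
Posterior ∝ θ^(−2) · θ^(−6) = θ^(−8) on θ ≥ max(3.6, 6.97) = 6.97.
This density is strictly decreasing in θ, so the posterior mode lies at the lower boundary of the support.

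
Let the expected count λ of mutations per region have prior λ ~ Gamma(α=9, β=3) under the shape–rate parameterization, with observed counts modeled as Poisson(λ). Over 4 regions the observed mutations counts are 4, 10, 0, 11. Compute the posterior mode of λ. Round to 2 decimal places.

Σxᵢ = 4+10+0+11 = 25, with n = 4.
Posterior ∝ λ^8e^(−3λ) · λ^25e^(−4λ) = λ^33e^(−7λ), i.e. Gamma(shape=34, rate=7).
The mode of a Gamma(a, b) with a ≥ 1 (shape–rate) is (a−1)/b = 33/7 ≈ 4.71.

λ̂_MAP = 4.71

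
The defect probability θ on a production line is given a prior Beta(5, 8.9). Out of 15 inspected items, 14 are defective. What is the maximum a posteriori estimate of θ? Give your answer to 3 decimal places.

θ̂_MAP = 0.669

Prior: Beta(5, 8.9).
Data: 14 successes in 15 trials. The binomial likelihood contributes θ^14(1−θ)^1, so the posterior is Beta(5+14, 8.9+1) = Beta(19, 9.9).
For Beta(a, b) with a, b > 1 the mode is (a−1)/(a+b−2) = 18/26.9 ≈ 0.669.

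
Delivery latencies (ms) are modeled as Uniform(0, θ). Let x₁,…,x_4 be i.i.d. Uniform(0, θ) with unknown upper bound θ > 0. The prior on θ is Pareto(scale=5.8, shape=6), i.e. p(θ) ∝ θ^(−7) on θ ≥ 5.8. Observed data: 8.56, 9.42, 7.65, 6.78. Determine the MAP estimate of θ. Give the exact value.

The Uniform(0, θ) likelihood is θ^(−n) for θ ≥ max(xᵢ), zero otherwise. Here max(xᵢ) = 9.42.
Posterior ∝ θ^(−7) · θ^(−4) = θ^(−11) on θ ≥ max(5.8, 9.42) = 9.42.
This density is strictly decreasing in θ, so the posterior mode lies at the lower boundary of the support.

θ̂_MAP = 9.42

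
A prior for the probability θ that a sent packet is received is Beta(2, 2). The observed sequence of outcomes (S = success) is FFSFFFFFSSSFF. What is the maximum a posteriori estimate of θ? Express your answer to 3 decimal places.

θ̂_MAP = 0.333

Prior: Beta(2, 2).
Data: 4 successes in 13 trials (from the sequence). The binomial likelihood contributes θ^4(1−θ)^9, so the posterior is Beta(2+4, 2+9) = Beta(6, 11).
For Beta(a, b) with a, b > 1 the mode is (a−1)/(a+b−2) = 5/15 ≈ 0.333.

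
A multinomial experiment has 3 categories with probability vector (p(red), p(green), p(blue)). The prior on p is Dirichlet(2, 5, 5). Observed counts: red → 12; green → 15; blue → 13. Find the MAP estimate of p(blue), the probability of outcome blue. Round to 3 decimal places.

MAP estimate of p(blue) = 0.347

The posterior is Dirichlet(αᵢ + nᵢ) = Dirichlet(14, 20, 18).
For a Dirichlet(a₁,…,a_K) with all aᵢ > 1, the mode has j-th component (aⱼ − 1)/(Σaᵢ − K).
Here Σaᵢ = 52 and K = 3, so p(blue) = (18 − 1)/(52 − 3) = 17/49 ≈ 0.347.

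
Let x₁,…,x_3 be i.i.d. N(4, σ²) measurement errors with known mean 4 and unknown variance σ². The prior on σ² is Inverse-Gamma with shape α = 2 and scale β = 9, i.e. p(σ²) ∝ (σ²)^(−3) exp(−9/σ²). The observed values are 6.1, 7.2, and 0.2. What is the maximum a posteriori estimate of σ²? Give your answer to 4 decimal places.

σ̂²_MAP = 5.2322

Sum of squared deviations about the known mean: SS = (6.1−4)² + (7.2−4)² + (0.2−4)² = 29.09.
The Normal likelihood contributes (σ²)^(−n/2) exp(−SS/(2σ²)), so the posterior is Inverse-Gamma(α + n/2, β + SS/2) = Inverse-Gamma(3.5, 23.545).
The mode of Inverse-Gamma(a, b) is b/(a+1) = 23.545/4.5 ≈ 5.2322.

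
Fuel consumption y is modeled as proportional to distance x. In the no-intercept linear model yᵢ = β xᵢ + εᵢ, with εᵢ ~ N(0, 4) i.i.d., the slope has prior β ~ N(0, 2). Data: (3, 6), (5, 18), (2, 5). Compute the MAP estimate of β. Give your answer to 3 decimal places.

β̂_MAP = 2.950

log p(β | y) = −Σ(yᵢ − βxᵢ)²/(2·4) − β²/(2·2) + const.
Setting the derivative to zero: Σxᵢ(yᵢ − βxᵢ)/4 − β/2 = 0, so β = Σxᵢyᵢ / (Σxᵢ² + σ²/τ²).
Σxᵢyᵢ = 3·6 + 5·18 + 2·5 = 118; Σxᵢ² = 38; σ²/τ² = 2.
β̂_MAP = 118 / (38 + 2) = 118/40 ≈ 2.950.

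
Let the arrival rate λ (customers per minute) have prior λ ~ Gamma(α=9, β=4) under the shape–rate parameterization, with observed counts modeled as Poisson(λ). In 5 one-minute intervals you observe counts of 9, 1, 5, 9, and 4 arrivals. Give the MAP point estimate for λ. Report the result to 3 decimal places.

Σxᵢ = 9+1+5+9+4 = 28, with n = 5.
Posterior ∝ λ^8e^(−4λ) · λ^28e^(−5λ) = λ^36e^(−9λ), i.e. Gamma(shape=37, rate=9).
The mode of a Gamma(a, b) with a ≥ 1 (shape–rate) is (a−1)/b = 36/9 ≈ 4.000.

λ̂_MAP = 4.000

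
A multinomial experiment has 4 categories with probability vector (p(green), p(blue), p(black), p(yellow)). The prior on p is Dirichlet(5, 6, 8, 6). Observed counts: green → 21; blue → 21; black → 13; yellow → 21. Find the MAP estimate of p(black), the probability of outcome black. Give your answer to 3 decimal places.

MAP estimate of p(black) = 0.206

The posterior is Dirichlet(αᵢ + nᵢ) = Dirichlet(26, 27, 21, 27).
For a Dirichlet(a₁,…,a_K) with all aᵢ > 1, the mode has j-th component (aⱼ − 1)/(Σaᵢ − K).
Here Σaᵢ = 101 and K = 4, so p(black) = (21 − 1)/(101 − 4) = 20/97 ≈ 0.206.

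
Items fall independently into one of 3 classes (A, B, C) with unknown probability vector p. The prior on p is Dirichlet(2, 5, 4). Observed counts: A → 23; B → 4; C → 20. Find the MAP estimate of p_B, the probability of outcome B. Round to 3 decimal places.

MAP estimate of p_B = 0.145

The posterior is Dirichlet(αᵢ + nᵢ) = Dirichlet(25, 9, 24).
For a Dirichlet(a₁,…,a_K) with all aᵢ > 1, the mode has j-th component (aⱼ − 1)/(Σaᵢ − K).
Here Σaᵢ = 58 and K = 3, so p_B = (9 − 1)/(58 − 3) = 8/55 ≈ 0.145.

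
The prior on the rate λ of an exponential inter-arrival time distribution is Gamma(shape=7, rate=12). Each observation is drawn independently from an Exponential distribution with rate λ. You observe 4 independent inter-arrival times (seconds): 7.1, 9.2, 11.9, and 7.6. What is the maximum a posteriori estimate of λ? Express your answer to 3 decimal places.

The Exponential(rate=λ) likelihood is ∝ λ^n e^(−λΣtᵢ). Here n = 4 and Σtᵢ = 7.1 + 9.2 + 11.9 + 7.6 = 35.8.
Posterior ∝ λ^6e^(−12λ) · λ^4e^(−35.8λ) = λ^10e^(−47.8λ), i.e. Gamma(11, 47.8).
Mode = (a−1)/b = 10/47.8 ≈ 0.209.

λ̂_MAP = 0.209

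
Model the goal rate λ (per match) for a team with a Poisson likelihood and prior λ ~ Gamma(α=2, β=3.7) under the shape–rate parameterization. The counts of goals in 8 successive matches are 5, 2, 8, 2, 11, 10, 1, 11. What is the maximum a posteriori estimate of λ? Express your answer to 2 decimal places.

Σxᵢ = 5+2+8+2+11+10+1+11 = 50, with n = 8.
Posterior ∝ λe^(−3.7λ) · λ^50e^(−8λ) = λ^51e^(−11.7λ), i.e. Gamma(shape=52, rate=11.7).
The mode of a Gamma(a, b) with a ≥ 1 (shape–rate) is (a−1)/b = 51/11.7 ≈ 4.36.

λ̂_MAP = 4.36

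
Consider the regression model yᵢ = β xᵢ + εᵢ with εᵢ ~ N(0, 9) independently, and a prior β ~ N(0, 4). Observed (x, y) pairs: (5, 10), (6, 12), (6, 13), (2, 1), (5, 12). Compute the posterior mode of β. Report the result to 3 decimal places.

log p(β | y) = −Σ(yᵢ − βxᵢ)²/(2·9) − β²/(2·4) + const.
Setting the derivative to zero: Σxᵢ(yᵢ − βxᵢ)/9 − β/4 = 0, so β = Σxᵢyᵢ / (Σxᵢ² + σ²/τ²).
Σxᵢyᵢ = 5·10 + 6·12 + 6·13 + 2·1 + 5·12 = 262; Σxᵢ² = 126; σ²/τ² = 2.25.
β̂_MAP = 262 / (126 + 2.25) = 262/128.25 ≈ 2.043.

β̂_MAP = 2.043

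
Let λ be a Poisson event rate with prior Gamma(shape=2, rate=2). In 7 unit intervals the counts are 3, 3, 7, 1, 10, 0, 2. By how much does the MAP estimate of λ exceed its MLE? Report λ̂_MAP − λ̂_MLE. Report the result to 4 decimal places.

MAP − MLE = -0.7143

Σxᵢ = 26. Posterior is Gamma(28, 9); MAP = (28−1)/9 = 27/9 ≈ 3.00000.
MLE = x̄ = 26/7 ≈ 3.71429.
Difference = 27/9 − 26/7 = -5/7 ≈ -0.7143.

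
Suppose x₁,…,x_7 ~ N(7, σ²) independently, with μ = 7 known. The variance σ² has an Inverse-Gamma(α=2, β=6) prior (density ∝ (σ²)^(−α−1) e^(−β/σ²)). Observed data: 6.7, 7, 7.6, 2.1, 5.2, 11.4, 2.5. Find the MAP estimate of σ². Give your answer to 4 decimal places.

Sum of squared deviations about the known mean: SS = (6.7−7)² + (7−7)² + (7.6−7)² + (2.1−7)² + (5.2−7)² + (11.4−7)² + (2.5−7)² = 67.31.
The Normal likelihood contributes (σ²)^(−n/2) exp(−SS/(2σ²)), so the posterior is Inverse-Gamma(α + n/2, β + SS/2) = Inverse-Gamma(5.5, 39.655).
The mode of Inverse-Gamma(a, b) is b/(a+1) = 39.655/6.5 ≈ 6.1008.

σ̂²_MAP = 6.1008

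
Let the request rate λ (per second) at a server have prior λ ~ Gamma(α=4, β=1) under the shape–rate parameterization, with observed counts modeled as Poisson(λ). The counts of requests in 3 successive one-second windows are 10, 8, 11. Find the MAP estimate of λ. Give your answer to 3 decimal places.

λ̂_MAP = 8.000

Σxᵢ = 10+8+11 = 29, with n = 3.
Posterior ∝ λ^3e^(−1λ) · λ^29e^(−3λ) = λ^32e^(−4λ), i.e. Gamma(shape=33, rate=4).
The mode of a Gamma(a, b) with a ≥ 1 (shape–rate) is (a−1)/b = 32/4 ≈ 8.000.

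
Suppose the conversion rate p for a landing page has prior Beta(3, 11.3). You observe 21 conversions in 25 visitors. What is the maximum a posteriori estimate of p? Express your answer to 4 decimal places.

p̂_MAP = 0.6166

Prior: Beta(3, 11.3).
Data: 21 successes in 25 trials. The binomial likelihood contributes p^21(1−p)^4, so the posterior is Beta(3+21, 11.3+4) = Beta(24, 15.3).
For Beta(a, b) with a, b > 1 the mode is (a−1)/(a+b−2) = 23/37.3 ≈ 0.6166.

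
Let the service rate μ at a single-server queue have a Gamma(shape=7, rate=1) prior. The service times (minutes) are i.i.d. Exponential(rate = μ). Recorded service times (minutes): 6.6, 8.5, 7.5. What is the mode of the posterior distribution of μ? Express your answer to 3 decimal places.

μ̂_MAP = 0.381

The Exponential(rate=μ) likelihood is ∝ μ^n e^(−μΣtᵢ). Here n = 3 and Σtᵢ = 6.6 + 8.5 + 7.5 = 22.6.
Posterior ∝ μ^6e^(−1μ) · μ^3e^(−22.6μ) = μ^9e^(−23.6μ), i.e. Gamma(10, 23.6).
Mode = (a−1)/b = 9/23.6 ≈ 0.381.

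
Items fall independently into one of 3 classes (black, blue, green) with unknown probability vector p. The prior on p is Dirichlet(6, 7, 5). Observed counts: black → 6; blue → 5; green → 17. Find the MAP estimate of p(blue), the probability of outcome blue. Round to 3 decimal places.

The posterior is Dirichlet(αᵢ + nᵢ) = Dirichlet(12, 12, 22).
For a Dirichlet(a₁,…,a_K) with all aᵢ > 1, the mode has j-th component (aⱼ − 1)/(Σaᵢ − K).
Here Σaᵢ = 46 and K = 3, so p(blue) = (12 − 1)/(46 − 3) = 11/43 ≈ 0.256.

MAP estimate of p(blue) = 0.256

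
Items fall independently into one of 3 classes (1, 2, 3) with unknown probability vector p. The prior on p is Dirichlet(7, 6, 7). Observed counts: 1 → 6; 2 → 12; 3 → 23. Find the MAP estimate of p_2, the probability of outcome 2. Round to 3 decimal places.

The posterior is Dirichlet(αᵢ + nᵢ) = Dirichlet(13, 18, 30).
For a Dirichlet(a₁,…,a_K) with all aᵢ > 1, the mode has j-th component (aⱼ − 1)/(Σaᵢ − K).
Here Σaᵢ = 61 and K = 3, so p_2 = (18 − 1)/(61 − 3) = 17/58 ≈ 0.293.

MAP estimate: 0.293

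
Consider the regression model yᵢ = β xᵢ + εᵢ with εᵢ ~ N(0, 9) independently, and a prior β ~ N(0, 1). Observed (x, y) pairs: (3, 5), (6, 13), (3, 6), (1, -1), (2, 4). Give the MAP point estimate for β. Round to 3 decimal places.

β̂_MAP = 1.735

log p(β | y) = −Σ(yᵢ − βxᵢ)²/(2·9) − β²/(2·1) + const.
Setting the derivative to zero: Σxᵢ(yᵢ − βxᵢ)/9 − β/1 = 0, so β = Σxᵢyᵢ / (Σxᵢ² + σ²/τ²).
Σxᵢyᵢ = 3·5 + 6·13 + 3·6 + 1·(-1) + 2·4 = 118; Σxᵢ² = 59; σ²/τ² = 9.
β̂_MAP = 118 / (59 + 9) = 118/68 ≈ 1.735.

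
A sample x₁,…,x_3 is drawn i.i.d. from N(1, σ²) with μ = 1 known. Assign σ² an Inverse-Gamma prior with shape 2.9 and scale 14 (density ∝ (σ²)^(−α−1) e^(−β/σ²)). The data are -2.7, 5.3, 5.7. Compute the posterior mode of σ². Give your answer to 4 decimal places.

Sum of squared deviations about the known mean: SS = (-2.7−1)² + (5.3−1)² + (5.7−1)² = 54.27.
The Normal likelihood contributes (σ²)^(−n/2) exp(−SS/(2σ²)), so the posterior is Inverse-Gamma(α + n/2, β + SS/2) = Inverse-Gamma(4.4, 41.135).
The mode of Inverse-Gamma(a, b) is b/(a+1) = 41.135/5.4 ≈ 7.6176.

σ̂²_MAP = 7.6176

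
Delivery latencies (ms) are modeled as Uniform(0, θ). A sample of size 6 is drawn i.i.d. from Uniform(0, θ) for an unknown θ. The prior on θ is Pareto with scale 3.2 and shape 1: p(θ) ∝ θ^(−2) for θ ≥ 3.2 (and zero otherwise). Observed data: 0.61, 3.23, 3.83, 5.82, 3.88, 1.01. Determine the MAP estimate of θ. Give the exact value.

The Uniform(0, θ) likelihood is θ^(−n) for θ ≥ max(xᵢ), zero otherwise. Here max(xᵢ) = 5.82.
Posterior ∝ θ^(−2) · θ^(−6) = θ^(−8) on θ ≥ max(3.2, 5.82) = 5.82.
This density is strictly decreasing in θ, so the posterior mode lies at the lower boundary of the support.

θ̂_MAP = 5.82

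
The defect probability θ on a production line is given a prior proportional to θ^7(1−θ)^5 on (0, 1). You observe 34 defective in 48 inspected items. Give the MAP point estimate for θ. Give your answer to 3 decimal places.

The prior density ∝ θ^7(1−θ)^5 is the kernel of Beta(8, 6).
Data: 34 successes in 48 trials. The binomial likelihood contributes θ^34(1−θ)^14, so the posterior is Beta(8+34, 6+14) = Beta(42, 20).
For Beta(a, b) with a, b > 1 the mode is (a−1)/(a+b−2) = 41/60 ≈ 0.683.

θ̂_MAP = 0.683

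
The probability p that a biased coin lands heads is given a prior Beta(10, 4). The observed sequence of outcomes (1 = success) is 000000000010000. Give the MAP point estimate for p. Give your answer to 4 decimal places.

p̂_MAP = 0.3704

Prior: Beta(10, 4).
Data: 1 success in 15 trials (from the sequence). The binomial likelihood contributes p(1−p)^14, so the posterior is Beta(10+1, 4+14) = Beta(11, 18).
For Beta(a, b) with a, b > 1 the mode is (a−1)/(a+b−2) = 10/27 ≈ 0.3704.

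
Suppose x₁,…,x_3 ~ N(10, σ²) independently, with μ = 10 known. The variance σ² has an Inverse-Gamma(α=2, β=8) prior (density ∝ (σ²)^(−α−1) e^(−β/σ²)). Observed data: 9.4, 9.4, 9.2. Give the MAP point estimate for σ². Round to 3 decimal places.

σ̂²_MAP = 1.929

Sum of squared deviations about the known mean: SS = (9.4−10)² + (9.4−10)² + (9.2−10)² = 1.36.
The Normal likelihood contributes (σ²)^(−n/2) exp(−SS/(2σ²)), so the posterior is Inverse-Gamma(α + n/2, β + SS/2) = Inverse-Gamma(3.5, 8.68).
The mode of Inverse-Gamma(a, b) is b/(a+1) = 8.68/4.5 ≈ 1.929.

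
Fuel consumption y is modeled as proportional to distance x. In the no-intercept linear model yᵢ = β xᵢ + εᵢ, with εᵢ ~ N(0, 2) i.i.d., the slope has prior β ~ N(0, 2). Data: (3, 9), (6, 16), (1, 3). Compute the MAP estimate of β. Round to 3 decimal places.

log p(β | y) = −Σ(yᵢ − βxᵢ)²/(2·2) − β²/(2·2) + const.
Setting the derivative to zero: Σxᵢ(yᵢ − βxᵢ)/2 − β/2 = 0, so β = Σxᵢyᵢ / (Σxᵢ² + σ²/τ²).
Σxᵢyᵢ = 3·9 + 6·16 + 1·3 = 126; Σxᵢ² = 46; σ²/τ² = 1.
β̂_MAP = 126 / (46 + 1) = 126/47 ≈ 2.681.

β̂_MAP = 2.681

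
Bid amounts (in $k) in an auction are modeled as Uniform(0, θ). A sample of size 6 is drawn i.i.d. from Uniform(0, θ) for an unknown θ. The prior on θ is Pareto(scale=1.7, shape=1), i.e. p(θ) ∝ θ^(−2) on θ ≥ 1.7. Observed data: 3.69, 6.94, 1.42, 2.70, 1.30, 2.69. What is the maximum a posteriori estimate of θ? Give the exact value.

θ̂_MAP = 6.94

The Uniform(0, θ) likelihood is θ^(−n) for θ ≥ max(xᵢ), zero otherwise. Here max(xᵢ) = 6.94.
Posterior ∝ θ^(−2) · θ^(−6) = θ^(−8) on θ ≥ max(1.7, 6.94) = 6.94.
This density is strictly decreasing in θ, so the posterior mode lies at the lower boundary of the support.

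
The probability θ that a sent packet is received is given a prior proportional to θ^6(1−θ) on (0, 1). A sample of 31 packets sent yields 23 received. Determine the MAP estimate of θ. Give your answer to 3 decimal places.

θ̂_MAP = 0.763

The prior density ∝ θ^6(1−θ)^1 is the kernel of Beta(7, 2).
Data: 23 successes in 31 trials. The binomial likelihood contributes θ^23(1−θ)^8, so the posterior is Beta(7+23, 2+8) = Beta(30, 10).
For Beta(a, b) with a, b > 1 the mode is (a−1)/(a+b−2) = 29/38 ≈ 0.763.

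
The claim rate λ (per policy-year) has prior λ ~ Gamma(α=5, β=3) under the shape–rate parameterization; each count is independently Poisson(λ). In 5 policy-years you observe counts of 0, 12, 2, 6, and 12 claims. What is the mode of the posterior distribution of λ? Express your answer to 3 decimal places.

λ̂_MAP = 4.500

Σxᵢ = 0+12+2+6+12 = 32, with n = 5.
Posterior ∝ λ^4e^(−3λ) · λ^32e^(−5λ) = λ^36e^(−8λ), i.e. Gamma(shape=37, rate=8).
The mode of a Gamma(a, b) with a ≥ 1 (shape–rate) is (a−1)/b = 36/8 ≈ 4.500.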